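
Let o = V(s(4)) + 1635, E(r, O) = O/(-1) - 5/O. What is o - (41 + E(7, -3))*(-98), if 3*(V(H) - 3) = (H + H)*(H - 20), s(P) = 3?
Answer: 18238/3 ≈ 6079.3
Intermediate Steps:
E(r, O) = -O - 5/O (E(r, O) = O*(-1) - 5/O = -O - 5/O)
V(H) = 3 + 2*H*(-20 + H)/3 (V(H) = 3 + ((H + H)*(H - 20))/3 = 3 + ((2*H)*(-20 + H))/3 = 3 + (2*H*(-20 + H))/3 = 3 + 2*H*(-20 + H)/3)
o = 1604 (o = (3 - 40/3*3 + (2/3)*3**2) + 1635 = (3 - 40 + (2/3)*9) + 1635 = (3 - 40 + 6) + 1635 = -31 + 1635 = 1604)
o - (41 + E(7, -3))*(-98) = 1604 - (41 + (-1*(-3) - 5/(-3)))*(-98) = 1604 - (41 + (3 - 5*(-1/3)))*(-98) = 1604 - (41 + (3 + 5/3))*(-98) = 1604 - (41 + 14/3)*(-98) = 1604 - 137*(-98)/3 = 1604 - 1*(-13426/3) = 1604 + 13426/3 = 18238/3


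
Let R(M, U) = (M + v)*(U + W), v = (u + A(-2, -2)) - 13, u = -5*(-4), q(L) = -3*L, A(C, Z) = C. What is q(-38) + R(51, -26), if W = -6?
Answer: -1678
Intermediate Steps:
u = 20
v = 5 (v = (20 - 2) - 13 = 18 - 13 = 5)
R(M, U) = (-6 + U)*(5 + M) (R(M, U) = (M + 5)*(U - 6) = (5 + M)*(-6 + U) = (-6 + U)*(5 + M))
q(-38) + R(51, -26) = -3*(-38) + (-30 - 6*51 + 5*(-26) + 51*(-26)) = 114 + (-30 - 306 - 130 - 1326) = 114 - 1792 = -1678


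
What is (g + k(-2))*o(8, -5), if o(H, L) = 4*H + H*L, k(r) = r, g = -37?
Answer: 312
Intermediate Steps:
(g + k(-2))*o(8, -5) = (-37 - 2)*(8*(4 - 5)) = -312*(-1) = -39*(-8) = 312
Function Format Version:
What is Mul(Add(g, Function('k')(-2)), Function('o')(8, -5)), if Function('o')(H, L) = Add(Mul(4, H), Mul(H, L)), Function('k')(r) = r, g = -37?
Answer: 312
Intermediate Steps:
Mul(Add(g, Function('k')(-2)), Function('o')(8, -5)) = Mul(Add(-37, -2), Mul(8, Add(4, -5))) = Mul(-39, Mul(8, -1)) = Mul(-39, -8) = 312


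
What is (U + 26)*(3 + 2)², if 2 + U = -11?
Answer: 325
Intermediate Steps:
U = -13 (U = -2 - 11 = -13)
(U + 26)*(3 + 2)² = (-13 + 26)*(3 + 2)² = 13*5² = 13*25 = 325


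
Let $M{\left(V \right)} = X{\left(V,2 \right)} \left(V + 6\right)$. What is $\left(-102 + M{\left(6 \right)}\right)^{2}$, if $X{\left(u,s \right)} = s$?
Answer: $6084$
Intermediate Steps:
$M{\left(V \right)} = 12 + 2 V$ ($M{\left(V \right)} = 2 \left(V + 6\right) = 2 \left(6 + V\right) = 12 + 2 V$)
$\left(-102 + M{\left(6 \right)}\right)^{2} = \left(-102 + \left(12 + 2 \cdot 6\right)\right)^{2} = \left(-102 + \left(12 + 12\right)\right)^{2} = \left(-102 + 24\right)^{2} = \left(-78\right)^{2} = 6084$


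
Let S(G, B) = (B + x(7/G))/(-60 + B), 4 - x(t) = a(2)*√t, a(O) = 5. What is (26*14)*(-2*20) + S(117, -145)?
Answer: -2984659/205 + √91/1599 ≈ -14559.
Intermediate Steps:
x(t) = 4 - 5*√t
S(G, B) = (4 + B - 5*√7*√(1/G))/(-60 + B) (S(G, B) = (B + (4 - 5*√7*√(1/G)))/(-60 + B) = (4 + B - 5*√7*√(1/G))/(-60 + B))
(26*14)*(-2*20) + S(117, -145) = (26*14)*(-2*20) + (4 - 145 - 5*√7*√(1/117))/(-60 - 145) = 364*(-40) + (4 - 145 - 5*√7*√(1/117))/(-205) = -14560 - (4 - 145 - 5*√7*√13/39)/205 = -14560 - (4 - 145 - 5*√91/39)/205 = -14560 - (-141 - 5*√91/39)/205 = -14560 + (141/205 + √91/1599) = -2984659/205 + √91/1599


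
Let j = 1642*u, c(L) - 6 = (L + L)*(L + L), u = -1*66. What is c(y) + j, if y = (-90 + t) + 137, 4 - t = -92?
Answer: -26570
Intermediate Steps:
u = -66
t = 96 (t = 4 - 1*(-92) = 4 + 92 = 96)
y = 143 (y = (-90 + 96) + 137 = 6 + 137 = 143)
c(L) = 6 + 4*L² (c(L) = 6 + (L + L)*(L + L) = 6 + (2*L)*(2*L) = 6 + 4*L²)
j = -108372 (j = 1642*(-66) = -108372)
c(y) + j = (6 + 4*143²) - 108372 = (6 + 4*20449) - 108372 = (6 + 81796) - 108372 = 81802 - 108372 = -26570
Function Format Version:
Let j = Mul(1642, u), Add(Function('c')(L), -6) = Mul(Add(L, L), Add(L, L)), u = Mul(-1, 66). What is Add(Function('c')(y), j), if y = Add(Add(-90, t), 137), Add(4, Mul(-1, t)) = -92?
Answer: -26570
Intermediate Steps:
u = -66
t = 96 (t = Add(4, Mul(-1, -92)) = Add(4, 92) = 96)
y = 143 (y = Add(Add(-90, 96), 137) = Add(6, 137) = 143)
Function('c')(L) = Add(6, Mul(4, Pow(L, 2))) (Function('c')(L) = Add(6, Mul(Add(L, L), Add(L, L))) = Add(6, Mul(Mul(2, L), Mul(2, L))) = Add(6, Mul(4, Pow(L, 2))))
j = -108372 (j = Mul(1642, -66) = -108372)
Add(Function('c')(y), j) = Add(Add(6, Mul(4, Pow(143, 2))), -108372) = Add(Add(6, Mul(4, 20449)), -108372) = Add(Add(6, 81796), -108372) = Add(81802, -108372) = -26570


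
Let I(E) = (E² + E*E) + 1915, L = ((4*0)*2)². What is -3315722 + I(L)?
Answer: -3313807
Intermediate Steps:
L = 0 (L = (0*2)² = 0² = 0)
I(E) = 1915 + 2*E² (I(E) = (E² + E²) + 1915 = 2*E² + 1915 = 1915 + 2*E²)
-3315722 + I(L) = -3315722 + (1915 + 2*0²) = -3315722 + (1915 + 2*0) = -3315722 + (1915 + 0) = -3315722 + 1915 = -3313807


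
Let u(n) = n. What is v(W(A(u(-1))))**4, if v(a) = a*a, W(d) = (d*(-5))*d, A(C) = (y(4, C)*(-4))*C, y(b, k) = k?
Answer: 1677721600000000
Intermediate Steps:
A(C) = -4*C**2 (A(C) = (C*(-4))*C = (-4*C)*C = -4*C**2)
W(d) = -5*d**2 (W(d) = (-5*d)*d = -5*d**2)
v(a) = a**2
v(W(A(u(-1))))**4 = ((-5*(-4*(-1)**2)**2)**2)**4 = ((-5*(-4*1)**2)**2)**4 = ((-5*(-4)**2)**2)**4 = ((-5*16)**2)**4 = ((-80)**2)**4 = 6400**4 = 1677721600000000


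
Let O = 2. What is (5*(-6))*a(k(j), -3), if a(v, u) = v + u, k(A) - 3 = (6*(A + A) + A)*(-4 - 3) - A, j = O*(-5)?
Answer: -27600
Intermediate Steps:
j = -10 (j = 2*(-5) = -10)
k(A) = 3 - 92*A (k(A) = 3 + ((6*(A + A) + A)*(-4 - 3) - A) = 3 + ((6*(2*A) + A)*(-7) - A) = 3 + ((12*A + A)*(-7) - A) = 3 + ((13*A)*(-7) - A) = 3 + (-91*A - A) = 3 - 92*A)
a(v, u) = u + v
(5*(-6))*a(k(j), -3) = (5*(-6))*(-3 + (3 - 92*(-10))) = -30*(-3 + (3 + 920)) = -30*(-3 + 923) = -30*920 = -27600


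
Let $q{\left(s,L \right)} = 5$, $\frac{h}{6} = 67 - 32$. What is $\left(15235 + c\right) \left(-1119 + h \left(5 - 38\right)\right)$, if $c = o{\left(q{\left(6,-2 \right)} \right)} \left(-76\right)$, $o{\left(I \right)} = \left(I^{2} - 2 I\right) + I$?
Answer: $-110392035$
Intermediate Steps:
$h = 210$ ($h = 6 \left(67 - 32\right) = 6 \cdot 35 = 210$)
$o{\left(I \right)} = I^{2} - I$
$c = -1520$ ($c = 5 \left(-1 + 5\right) \left(-76\right) = 5 \cdot 4 \left(-76\right) = 20 \left(-76\right) = -1520$)
$\left(15235 + c\right) \left(-1119 + h \left(5 - 38\right)\right) = \left(15235 - 1520\right) \left(-1119 + 210 \left(5 - 38\right)\right) = 13715 \left(-1119 + 210 \left(5 - 38\right)\right) = 13715 \left(-1119 + 210 \left(-33\right)\right) = 13715 \left(-1119 - 6930\right) = 13715 \left(-8049\right) = -110392035$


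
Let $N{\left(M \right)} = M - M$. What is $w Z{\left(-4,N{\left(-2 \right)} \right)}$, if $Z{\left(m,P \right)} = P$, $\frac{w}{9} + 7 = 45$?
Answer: $0$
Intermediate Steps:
$N{\left(M \right)} = 0$
$w = 342$ ($w = -63 + 9 \cdot 45 = -63 + 405 = 342$)
$w Z{\left(-4,N{\left(-2 \right)} \right)} = 342 \cdot 0 = 0$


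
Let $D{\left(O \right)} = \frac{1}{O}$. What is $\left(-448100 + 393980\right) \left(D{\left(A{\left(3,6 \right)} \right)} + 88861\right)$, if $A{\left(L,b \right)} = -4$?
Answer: $-4809143790$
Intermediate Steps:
$\left(-448100 + 393980\right) \left(D{\left(A{\left(3,6 \right)} \right)} + 88861\right) = \left(-448100 + 393980\right) \left(\frac{1}{-4} + 88861\right) = - 54120 \left(- \frac{1}{4} + 88861\right) = \left(-54120\right) \frac{355443}{4} = -4809143790$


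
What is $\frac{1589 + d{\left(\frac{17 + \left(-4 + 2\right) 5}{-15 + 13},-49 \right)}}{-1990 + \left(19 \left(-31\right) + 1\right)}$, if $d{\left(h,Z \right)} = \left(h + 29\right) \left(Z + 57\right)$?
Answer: $- \frac{1793}{2578} \approx -0.6955$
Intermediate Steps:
$d{\left(h,Z \right)} = \left(29 + h\right) \left(57 + Z\right)$
$\frac{1589 + d{\left(\frac{17 + \left(-4 + 2\right) 5}{-15 + 13},-49 \right)}}{-1990 + \left(19 \left(-31\right) + 1\right)} = \frac{1589 + \left(1653 + 29 \left(-49\right) + 57 \frac{17 + \left(-4 + 2\right) 5}{-15 + 13} - 49 \frac{17 + \left(-4 + 2\right) 5}{-15 + 13}\right)}{-1990 + \left(19 \left(-31\right) + 1\right)} = \frac{1589 + \left(1653 - 1421 + 57 \frac{17 - 10}{-2} - 49 \frac{17 - 10}{-2}\right)}{-1990 + \left(-589 + 1\right)} = \frac{1589 + \left(1653 - 1421 + 57 \left(17 - 10\right) \left(- \frac{1}{2}\right) - 49 \left(17 - 10\right) \left(- \frac{1}{2}\right)\right)}{-1990 - 588} = \frac{1589 + \left(1653 - 1421 + 57 \cdot 7 \left(- \frac{1}{2}\right) - 49 \cdot 7 \left(- \frac{1}{2}\right)\right)}{-2578} = \left(1589 + \left(1653 - 1421 + 57 \left(- \frac{7}{2}\right) - - \frac{343}{2}\right)\right) \left(- \frac{1}{2578}\right) = \left(1589 + \left(1653 - 1421 - \frac{399}{2} + \frac{343}{2}\right)\right) \left(- \frac{1}{2578}\right) = \left(1589 + 204\right) \left(- \frac{1}{2578}\right) = 1793 \left(- \frac{1}{2578}\right) = - \frac{1793}{2578}$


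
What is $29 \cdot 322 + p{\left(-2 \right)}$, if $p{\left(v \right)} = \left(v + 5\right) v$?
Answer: $9332$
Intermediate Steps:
$p{\left(v \right)} = v \left(5 + v\right)$ ($p{\left(v \right)} = \left(5 + v\right) v = v \left(5 + v\right)$)
$29 \cdot 322 + p{\left(-2 \right)} = 29 \cdot 322 - 2 \left(5 - 2\right) = 9338 - 6 = 9332$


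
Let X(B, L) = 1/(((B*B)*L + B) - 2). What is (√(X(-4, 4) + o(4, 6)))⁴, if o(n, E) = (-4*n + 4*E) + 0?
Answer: 216225/3364 ≈ 64.276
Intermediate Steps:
o(n, E) = -4*n + 4*E
X(B, L) = 1/(-2 + B + L*B²) (X(B, L) = 1/((B²*L + B) - 2) = 1/((L*B² + B) - 2) = 1/((B + L*B²) - 2) = 1/(-2 + B + L*B²))
(√(X(-4, 4) + o(4, 6)))⁴ = (√(1/(-2 - 4 + 4*(-4)²) + (-4*4 + 4*6)))⁴ = (√(1/(-2 - 4 + 4*16) + (-16 + 24)))⁴ = (√(1/(-2 - 4 + 64) + 8))⁴ = (√(1/58 + 8))⁴ = (√(465/58))⁴ = (√26970/58)⁴ = 216225/3364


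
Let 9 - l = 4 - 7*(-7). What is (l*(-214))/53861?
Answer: 9416/53861 ≈ 0.17482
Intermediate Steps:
l = -44 (l = 9 - (4 - 7*(-7)) = 9 - (4 + 49) = 9 - 1*53 = 9 - 53 = -44)
(l*(-214))/53861 = -44*(-214)/53861 = 9416*(1/53861) = 9416/53861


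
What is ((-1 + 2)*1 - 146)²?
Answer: 21025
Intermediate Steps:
((-1 + 2)*1 - 146)² = (1*1 - 146)² = (1 - 146)² = (-145)² = 21025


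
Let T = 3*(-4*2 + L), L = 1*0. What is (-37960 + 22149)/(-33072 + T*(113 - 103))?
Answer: 15811/33312 ≈ 0.47463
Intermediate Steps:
L = 0
T = -24 (T = 3*(-4*2 + 0) = 3*(-8 + 0) = 3*(-8) = -24)
(-37960 + 22149)/(-33072 + T*(113 - 103)) = (-37960 + 22149)/(-33072 - 24*(113 - 103)) = -15811/(-33072 - 24*10) = -15811/(-33072 - 240) = -15811/(-33312) = -15811*(-1/33312) = 15811/33312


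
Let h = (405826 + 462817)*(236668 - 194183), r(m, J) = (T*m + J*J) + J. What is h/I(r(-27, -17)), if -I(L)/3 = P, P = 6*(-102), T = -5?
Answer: 36904297855/1836 ≈ 2.0100e+7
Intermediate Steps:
r(m, J) = J + J² - 5*m (r(m, J) = (-5*m + J*J) + J = (-5*m + J²) + J = (J² - 5*m) + J = J + J² - 5*m)
h = 36904297855 (h = 868643*42485 = 36904297855)
P = -612
I(L) = 1836 (I(L) = -3*(-612) = 1836)
h/I(r(-27, -17)) = 36904297855/1836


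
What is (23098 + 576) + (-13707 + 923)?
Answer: 10890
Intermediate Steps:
(23098 + 576) + (-13707 + 923) = 23674 - 12784 = 10890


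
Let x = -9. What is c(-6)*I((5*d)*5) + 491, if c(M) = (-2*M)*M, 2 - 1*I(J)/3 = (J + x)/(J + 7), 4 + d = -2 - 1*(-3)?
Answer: 5539/17 ≈ 325.82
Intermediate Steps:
d = -3 (d = -4 + (-2 - 1*(-3)) = -4 + (-2 + 3) = -4 + 1 = -3)
I(J) = 6 - 3*(-9 + J)/(7 + J) (I(J) = 6 - 3*(J - 9)/(J + 7) = 6 - 3*(-9 + J)/(7 + J))
c(M) = -2*M²
c(-6)*I((5*d)*5) + 491 = (-2*(-6)²)*(3*(23 + (5*(-3))*5)/(7 + (5*(-3))*5)) + 491 = (-2*36)*(3*(23 - 15*5)/(7 - 15*5)) + 491 = -216*(23 - 75)/(7 - 75) + 491 = -216*(-52)/(-68) + 491 = -216*(-1)*(-52)/68 + 491 = -72*39/17 + 491 = -2808/17 + 491 = 5539/17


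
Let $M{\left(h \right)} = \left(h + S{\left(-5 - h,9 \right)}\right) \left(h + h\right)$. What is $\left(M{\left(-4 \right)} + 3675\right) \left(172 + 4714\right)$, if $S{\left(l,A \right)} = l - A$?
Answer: $18503282$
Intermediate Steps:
$M{\left(h \right)} = - 28 h$ ($M{\left(h \right)} = \left(h - \left(14 + h\right)\right) \left(h + h\right) = \left(h - \left(14 + h\right)\right) 2 h = - 14 \cdot 2 h = - 28 h$)
$\left(M{\left(-4 \right)} + 3675\right) \left(172 + 4714\right) = \left(\left(-28\right) \left(-4\right) + 3675\right) \left(172 + 4714\right) = \left(112 + 3675\right) 4886 = 3787 \cdot 4886 = 18503282$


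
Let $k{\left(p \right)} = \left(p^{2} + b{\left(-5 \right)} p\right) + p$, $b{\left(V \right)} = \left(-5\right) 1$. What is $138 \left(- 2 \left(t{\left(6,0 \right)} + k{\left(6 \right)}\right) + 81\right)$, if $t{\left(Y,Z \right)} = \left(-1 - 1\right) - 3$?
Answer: $9246$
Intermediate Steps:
$b{\left(V \right)} = -5$
$t{\left(Y,Z \right)} = -5$ ($t{\left(Y,Z \right)} = -2 - 3 = -5$)
$k{\left(p \right)} = p^{2} - 4 p$ ($k{\left(p \right)} = \left(p^{2} - 5 p\right) + p = p^{2} - 4 p$)
$138 \left(- 2 \left(t{\left(6,0 \right)} + k{\left(6 \right)}\right) + 81\right) = 138 \left(- 2 \left(-5 + 6 \left(-4 + 6\right)\right) + 81\right) = 138 \left(- 2 \left(-5 + 6 \cdot 2\right) + 81\right) = 138 \left(- 2 \left(-5 + 12\right) + 81\right) = 138 \left(\left(-2\right) 7 + 81\right) = 138 \left(-14 + 81\right) = 138 \cdot 67 = 9246$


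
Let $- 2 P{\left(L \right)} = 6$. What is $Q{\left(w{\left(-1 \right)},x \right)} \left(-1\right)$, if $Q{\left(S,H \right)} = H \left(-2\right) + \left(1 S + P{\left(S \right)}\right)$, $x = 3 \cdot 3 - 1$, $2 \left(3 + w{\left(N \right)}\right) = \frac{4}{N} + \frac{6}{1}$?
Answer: $21$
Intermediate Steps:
$w{\left(N \right)} = \frac{2}{N}$ ($w{\left(N \right)} = -3 + \frac{\frac{4}{N} + \frac{6}{1}}{2} = -3 + \frac{\frac{4}{N} + 6 \cdot 1}{2} = -3 + \frac{\frac{4}{N} + 6}{2} = -3 + \frac{6 + \frac{4}{N}}{2} = -3 + \left(3 + \frac{2}{N}\right) = \frac{2}{N}$)
$P{\left(L \right)} = -3$ ($P{\left(L \right)} = \left(- \frac{1}{2}\right) 6 = -3$)
$x = 8$ ($x = 9 - 1 = 8$)
$Q{\left(S,H \right)} = -3 + S - 2 H$ ($Q{\left(S,H \right)} = H \left(-2\right) + \left(1 S - 3\right) = - 2 H + \left(S - 3\right) = - 2 H + \left(-3 + S\right) = -3 + S - 2 H$)
$Q{\left(w{\left(-1 \right)},x \right)} \left(-1\right) = \left(-3 + \frac{2}{-1} - 16\right) \left(-1\right) = \left(-3 + 2 \left(-1\right) - 16\right) \left(-1\right) = \left(-3 - 2 - 16\right) \left(-1\right) = \left(-21\right) \left(-1\right) = 21$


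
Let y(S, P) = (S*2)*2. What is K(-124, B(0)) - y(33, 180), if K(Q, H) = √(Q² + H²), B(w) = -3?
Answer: -132 + √15385 ≈ -7.9637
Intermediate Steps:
y(S, P) = 4*S (y(S, P) = (2*S)*2 = 4*S)
K(Q, H) = √(H² + Q²)
K(-124, B(0)) - y(33, 180) = √((-3)² + (-124)²) - 4*33 = √(9 + 15376) - 1*132 = √15385 - 132 = -132 + √15385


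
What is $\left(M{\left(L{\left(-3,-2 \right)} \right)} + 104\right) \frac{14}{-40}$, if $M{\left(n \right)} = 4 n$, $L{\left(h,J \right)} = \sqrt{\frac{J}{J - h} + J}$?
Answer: $- \frac{182}{5} - \frac{14 i}{5} \approx -36.4 - 2.8 i$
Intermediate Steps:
$L{\left(h,J \right)} = \sqrt{J + \frac{J}{J - h}}$
$\left(M{\left(L{\left(-3,-2 \right)} \right)} + 104\right) \frac{14}{-40} = \left(4 \sqrt{- \frac{2 \left(1 - 2 - -3\right)}{-2 - -3}} + 104\right) \frac{14}{-40} = \left(4 \sqrt{- \frac{2 \left(1 - 2 + 3\right)}{-2 + 3}} + 104\right) 14 \left(- \frac{1}{40}\right) = \left(4 \sqrt{\left(-2\right) 1^{-1} \cdot 2} + 104\right) \left(- \frac{7}{20}\right) = \left(4 \sqrt{\left(-2\right) 1 \cdot 2} + 104\right) \left(- \frac{7}{20}\right) = \left(4 \sqrt{-4} + 104\right) \left(- \frac{7}{20}\right) = \left(4 \cdot 2 i + 104\right) \left(- \frac{7}{20}\right) = \left(8 i + 104\right) \left(- \frac{7}{20}\right) = \left(104 + 8 i\right) \left(- \frac{7}{20}\right) = - \frac{182}{5} - \frac{14 i}{5}$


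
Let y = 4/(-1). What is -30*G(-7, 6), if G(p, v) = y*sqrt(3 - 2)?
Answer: 120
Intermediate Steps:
y = -4 (y = 4*(-1) = -4)
G(p, v) = -4 (G(p, v) = -4*sqrt(3 - 2) = -4*sqrt(1) = -4*1 = -4)
-30*G(-7, 6) = -30*(-4) = 120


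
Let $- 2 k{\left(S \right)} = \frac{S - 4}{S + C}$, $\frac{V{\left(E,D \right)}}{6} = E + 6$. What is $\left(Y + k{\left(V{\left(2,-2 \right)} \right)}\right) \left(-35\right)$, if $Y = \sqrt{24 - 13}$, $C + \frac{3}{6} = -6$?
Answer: $\frac{1540}{83} - 35 \sqrt{11} \approx -97.528$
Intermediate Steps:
$C = - \frac{13}{2}$ ($C = - \frac{1}{2} - 6 = - \frac{13}{2} \approx -6.5$)
$V{\left(E,D \right)} = 36 + 6 E$ ($V{\left(E,D \right)} = 6 \left(E + 6\right) = 6 \left(6 + E\right) = 36 + 6 E$)
$k{\left(S \right)} = - \frac{-4 + S}{2 \left(- \frac{13}{2} + S\right)}$ ($k{\left(S \right)} = - \frac{\left(S - 4\right) \frac{1}{S - \frac{13}{2}}}{2} = - \frac{\left(-4 + S\right) \frac{1}{- \frac{13}{2} + S}}{2} = - \frac{\frac{1}{- \frac{13}{2} + S} \left(-4 + S\right)}{2} = - \frac{-4 + S}{2 \left(- \frac{13}{2} + S\right)}$)
$Y = \sqrt{11} \approx 3.3166$
$\left(Y + k{\left(V{\left(2,-2 \right)} \right)}\right) \left(-35\right) = \left(\sqrt{11} + \frac{4 - \left(36 + 6 \cdot 2\right)}{-13 + 2 \left(36 + 6 \cdot 2\right)}\right) \left(-35\right) = \left(\sqrt{11} + \frac{4 - \left(36 + 12\right)}{-13 + 2 \left(36 + 12\right)}\right) \left(-35\right) = \left(\sqrt{11} + \frac{4 - 48}{-13 + 2 \cdot 48}\right) \left(-35\right) = \left(\sqrt{11} + \frac{4 - 48}{-13 + 96}\right) \left(-35\right) = \left(\sqrt{11} + \frac{1}{83} \left(-44\right)\right) \left(-35\right) = \left(\sqrt{11} - \frac{44}{83}\right) \left(-35\right) = \left(- \frac{44}{83} + \sqrt{11}\right) \left(-35\right) = \frac{1540}{83} - 35 \sqrt{11}$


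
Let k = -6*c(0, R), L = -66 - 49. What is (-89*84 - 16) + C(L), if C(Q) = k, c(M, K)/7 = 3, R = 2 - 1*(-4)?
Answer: -7618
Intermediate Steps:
R = 6 (R = 2 + 4 = 6)
c(M, K) = 21 (c(M, K) = 7*3 = 21)
L = -115
k = -126 (k = -6*21 = -126)
C(Q) = -126
(-89*84 - 16) + C(L) = (-89*84 - 16) - 126 = (-7476 - 16) - 126 = -7492 - 126 = -7618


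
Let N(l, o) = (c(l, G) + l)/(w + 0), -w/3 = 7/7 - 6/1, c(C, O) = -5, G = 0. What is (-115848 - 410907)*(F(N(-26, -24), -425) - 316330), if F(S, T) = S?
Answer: 166629497777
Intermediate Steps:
w = 15 (w = -3*(7/7 - 6/1) = -3*(7*(⅐) - 6*1) = -3*(1 - 6) = -3*(-5) = 15)
N(l, o) = -⅓ + l/15 (N(l, o) = (-5 + l)/(15 + 0) = (-5 + l)/15 = (-5 + l)*(1/15) = -⅓ + l/15)
(-115848 - 410907)*(F(N(-26, -24), -425) - 316330) = (-115848 - 410907)*((-⅓ + (1/15)*(-26)) - 316330) = -526755*((-⅓ - 26/15) - 316330) = -526755*(-31/15 - 316330) = -526755*(-4744981/15) = 166629497777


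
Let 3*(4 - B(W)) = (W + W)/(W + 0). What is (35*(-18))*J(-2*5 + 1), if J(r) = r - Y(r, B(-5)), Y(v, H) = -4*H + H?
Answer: -630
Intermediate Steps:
B(W) = 10/3 (B(W) = 4 - (W + W)/(3*(W + 0)) = 4 - 2*W/(3*W) = 4 - 1/3*2 = 4 - 2/3 = 10/3)
Y(v, H) = -3*H
J(r) = 10 + r (J(r) = r - (-3)*10/3 = r - 1*(-10) = r + 10 = 10 + r)
(35*(-18))*J(-2*5 + 1) = (35*(-18))*(10 + (-2*5 + 1)) = -630*(10 + (-10 + 1)) = -630*(10 - 9) = -630*1 = -630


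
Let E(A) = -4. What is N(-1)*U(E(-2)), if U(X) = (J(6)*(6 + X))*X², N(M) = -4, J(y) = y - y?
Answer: 0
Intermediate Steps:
J(y) = 0
U(X) = 0 (U(X) = (0*(6 + X))*X² = 0*X² = 0)
N(-1)*U(E(-2)) = -4*0 = 0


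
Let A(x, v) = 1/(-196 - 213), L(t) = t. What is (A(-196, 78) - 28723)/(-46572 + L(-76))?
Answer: 419561/681394 ≈ 0.61574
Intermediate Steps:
A(x, v) = -1/409 (A(x, v) = 1/(-409) = -1/409)
(A(-196, 78) - 28723)/(-46572 + L(-76)) = (-1/409 - 28723)/(-46572 - 76) = -11747708/409/(-46648) = -11747708/409*(-1/46648) = 419561/681394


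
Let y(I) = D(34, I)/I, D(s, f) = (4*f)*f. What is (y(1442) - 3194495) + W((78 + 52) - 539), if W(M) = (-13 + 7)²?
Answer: -3188691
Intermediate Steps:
D(s, f) = 4*f²
y(I) = 4*I (y(I) = (4*I²)/I = 4*I)
W(M) = 36 (W(M) = (-6)² = 36)
(y(1442) - 3194495) + W((78 + 52) - 539) = (4*1442 - 3194495) + 36 = (5768 - 3194495) + 36 = -3188727 + 36 = -3188691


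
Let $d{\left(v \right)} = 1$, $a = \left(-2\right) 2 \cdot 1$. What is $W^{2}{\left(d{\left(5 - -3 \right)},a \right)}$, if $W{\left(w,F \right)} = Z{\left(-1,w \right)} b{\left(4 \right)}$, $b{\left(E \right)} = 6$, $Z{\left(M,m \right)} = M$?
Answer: $36$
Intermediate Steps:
$a = -4$ ($a = \left(-4\right) 1 = -4$)
$W{\left(w,F \right)} = -6$ ($W{\left(w,F \right)} = \left(-1\right) 6 = -6$)
$W^{2}{\left(d{\left(5 - -3 \right)},a \right)} = \left(-6\right)^{2} = 36$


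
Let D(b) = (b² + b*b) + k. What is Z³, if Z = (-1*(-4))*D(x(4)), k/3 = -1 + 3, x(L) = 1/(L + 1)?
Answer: 224755712/15625 ≈ 14384.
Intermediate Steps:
x(L) = 1/(1 + L)
k = 6 (k = 3*(-1 + 3) = 3*2 = 6)
D(b) = 6 + 2*b² (D(b) = (b² + b*b) + 6 = (b² + b²) + 6 = 2*b² + 6 = 6 + 2*b²)
Z = 608/25 (Z = (-1*(-4))*(6 + 2*(1/(1 + 4))²) = 4*(6 + 2*(1/5)²) = 4*(6 + 2*(⅕)²) = 4*(6 + 2*(1/25)) = 4*(6 + 2/25) = 4*(152/25) = 608/25 ≈ 24.320)
Z³ = (608/25)³ = 224755712/15625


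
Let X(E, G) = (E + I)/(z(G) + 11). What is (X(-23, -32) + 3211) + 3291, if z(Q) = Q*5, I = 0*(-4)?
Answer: 968821/149 ≈ 6502.2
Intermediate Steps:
I = 0
z(Q) = 5*Q
X(E, G) = E/(11 + 5*G) (X(E, G) = (E + 0)/(5*G + 11) = E/(11 + 5*G))
(X(-23, -32) + 3211) + 3291 = (-23/(11 + 5*(-32)) + 3211) + 3291 = (-23/(11 - 160) + 3211) + 3291 = (-23/(-149) + 3211) + 3291 = (-23*(-1/149) + 3211) + 3291 = (23/149 + 3211) + 3291 = 478462/149 + 3291 = 968821/149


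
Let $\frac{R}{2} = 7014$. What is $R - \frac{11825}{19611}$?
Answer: $\frac{275091283}{19611} \approx 14027.0$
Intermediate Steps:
$R = 14028$ ($R = 2 \cdot 7014 = 14028$)
$R - \frac{11825}{19611} = 14028 - \frac{11825}{19611} = \frac{275091283}{19611}$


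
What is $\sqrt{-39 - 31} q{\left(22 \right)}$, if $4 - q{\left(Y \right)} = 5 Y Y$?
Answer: $- 2416 i \sqrt{70} \approx - 20214.0 i$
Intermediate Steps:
$q{\left(Y \right)} = 4 - 5 Y^{2}$ ($q{\left(Y \right)} = 4 - 5 Y Y = 4 - 5 Y^{2}$)
$\sqrt{-39 - 31} q{\left(22 \right)} = \sqrt{-39 - 31} \left(4 - 5 \cdot 22^{2}\right) = \sqrt{-70} \left(4 - 2420\right) = i \sqrt{70} \left(4 - 2420\right) = i \sqrt{70} \left(-2416\right) = - 2416 i \sqrt{70}$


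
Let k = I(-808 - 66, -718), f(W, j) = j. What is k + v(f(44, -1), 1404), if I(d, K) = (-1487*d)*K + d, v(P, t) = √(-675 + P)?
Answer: -933140958 + 26*I ≈ -9.3314e+8 + 26.0*I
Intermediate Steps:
I(d, K) = d - 1487*K*d (I(d, K) = -1487*K*d + d = d - 1487*K*d)
k = -933140958 (k = (-808 - 66)*(1 - 1487*(-718)) = -874*(1 + 1067666) = -874*1067667 = -933140958)
k + v(f(44, -1), 1404) = -933140958 + √(-675 - 1) = -933140958 + √(-676) = -933140958 + 26*I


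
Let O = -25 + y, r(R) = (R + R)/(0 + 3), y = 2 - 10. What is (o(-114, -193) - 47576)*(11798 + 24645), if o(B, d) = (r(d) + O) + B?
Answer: -5231574865/3 ≈ -1.7439e+9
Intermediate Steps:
y = -8
r(R) = 2*R/3 (r(R) = (2*R)/3 = (2*R)*(⅓) = 2*R/3)
O = -33 (O = -25 - 8 = -33)
o(B, d) = -33 + B + 2*d/3 (o(B, d) = (2*d/3 - 33) + B = (-33 + 2*d/3) + B = -33 + B + 2*d/3)
(o(-114, -193) - 47576)*(11798 + 24645) = ((-33 - 114 + (⅔)*(-193)) - 47576)*(11798 + 24645) = ((-33 - 114 - 386/3) - 47576)*36443 = (-827/3 - 47576)*36443 = -143555/3*36443 = -5231574865/3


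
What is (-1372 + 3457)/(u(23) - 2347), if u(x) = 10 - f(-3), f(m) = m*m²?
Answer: -139/154 ≈ -0.90260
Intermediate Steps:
f(m) = m³
u(x) = 37 (u(x) = 10 - 1*(-3)³ = 10 - 1*(-27) = 10 + 27 = 37)
(-1372 + 3457)/(u(23) - 2347) = (-1372 + 3457)/(37 - 2347) = 2085/(-2310) = 2085*(-1/2310) = -139/154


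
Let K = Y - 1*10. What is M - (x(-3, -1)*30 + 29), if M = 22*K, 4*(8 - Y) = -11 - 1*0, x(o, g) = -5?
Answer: 275/2 ≈ 137.50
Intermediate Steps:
Y = 43/4 (Y = 8 - (-11 - 1*0)/4 = 8 - (-11 + 0)/4 = 8 - ¼*(-11) = 8 + 11/4 = 43/4 ≈ 10.750)
K = ¾ (K = 43/4 - 1*10 = 43/4 - 10 = ¾ ≈ 0.75000)
M = 33/2 (M = 22*(¾) = 33/2 ≈ 16.500)
M - (x(-3, -1)*30 + 29) = 33/2 - (-5*30 + 29) = 33/2 - (-150 + 29) = 33/2 - 1*(-121) = 33/2 + 121 = 275/2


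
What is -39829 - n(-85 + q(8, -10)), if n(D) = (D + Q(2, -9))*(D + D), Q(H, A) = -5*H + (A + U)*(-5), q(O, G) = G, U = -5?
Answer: -46479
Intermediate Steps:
Q(H, A) = 25 - 5*A - 5*H (Q(H, A) = -5*H + (A - 5)*(-5) = -5*H + (-5 + A)*(-5) = -5*H + (25 - 5*A) = 25 - 5*A - 5*H)
n(D) = 2*D*(60 + D) (n(D) = (D + (25 - 5*(-9) - 5*2))*(D + D) = (D + (25 + 45 - 10))*(2*D) = (D + 60)*(2*D) = (60 + D)*(2*D) = 2*D*(60 + D))
-39829 - n(-85 + q(8, -10)) = -39829 - 2*(-85 - 10)*(60 + (-85 - 10)) = -39829 - 2*(-95)*(60 - 95) = -39829 - 2*(-95)*(-35) = -39829 - 1*6650 = -39829 - 6650 = -46479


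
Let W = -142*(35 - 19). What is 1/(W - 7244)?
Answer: -1/9516 ≈ -0.00010509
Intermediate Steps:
W = -2272 (W = -142*16 = -2272)
1/(W - 7244) = 1/(-2272 - 7244) = 1/(-9516) = -1/9516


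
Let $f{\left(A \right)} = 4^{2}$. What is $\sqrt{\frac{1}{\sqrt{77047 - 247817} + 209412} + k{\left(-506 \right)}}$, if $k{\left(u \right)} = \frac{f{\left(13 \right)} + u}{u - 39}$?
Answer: $\sqrt{\frac{98}{109} + \frac{1}{209412 + i \sqrt{170770}}} \approx 0.9482 - 4.0 \cdot 10^{-9} i$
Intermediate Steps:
$f{\left(A \right)} = 16$
$k{\left(u \right)} = \frac{16 + u}{-39 + u}$ ($k{\left(u \right)} = \frac{16 + u}{u - 39} = \frac{16 + u}{-39 + u}$)
$\sqrt{\frac{1}{\sqrt{77047 - 247817} + 209412} + k{\left(-506 \right)}} = \sqrt{\frac{1}{\sqrt{77047 - 247817} + 209412} + \frac{16 - 506}{-39 - 506}} = \sqrt{\frac{1}{\sqrt{-170770} + 209412} + \frac{1}{-545} \left(-490\right)} = \sqrt{\frac{1}{i \sqrt{170770} + 209412} - - \frac{98}{109}} = \sqrt{\frac{1}{209412 + i \sqrt{170770}} + \frac{98}{109}} = \sqrt{\frac{98}{109} + \frac{1}{209412 + i \sqrt{170770}}}$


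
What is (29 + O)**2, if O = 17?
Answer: 2116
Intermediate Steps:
(29 + O)**2 = (29 + 17)**2 = 46**2 = 2116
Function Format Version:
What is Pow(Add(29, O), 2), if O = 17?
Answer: 2116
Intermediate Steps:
Pow(Add(29, O), 2) = Pow(Add(29, 17), 2) = Pow(46, 2) = 2116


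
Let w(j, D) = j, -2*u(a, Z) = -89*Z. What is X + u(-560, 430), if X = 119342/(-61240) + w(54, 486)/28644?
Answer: 1398433705013/73089940 ≈ 19133.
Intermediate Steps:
u(a, Z) = 89*Z/2 (u(a, Z) = -(-89)*Z/2 = 89*Z/2)
X = -142296887/73089940 (X = 119342/(-61240) + 54/28644 = 119342*(-1/61240) + 54*(1/28644) = -59671/30620 + 9/4774 = -142296887/73089940 ≈ -1.9469)
X + u(-560, 430) = -142296887/73089940 + (89/2)*430 = -142296887/73089940 + 19135 = 1398433705013/73089940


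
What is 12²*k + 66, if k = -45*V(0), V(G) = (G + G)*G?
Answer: 66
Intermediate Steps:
V(G) = 2*G² (V(G) = (2*G)*G = 2*G²)
k = 0 (k = -90*0² = -90*0 = -45*0 = 0)
12²*k + 66 = 12²*0 + 66 = 144*0 + 66 = 0 + 66 = 66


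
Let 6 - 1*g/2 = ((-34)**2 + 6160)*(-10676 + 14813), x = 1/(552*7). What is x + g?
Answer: -233897858207/3864 ≈ -6.0533e+7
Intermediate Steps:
x = 1/3864 ≈ 0.00025880
g = -60532572 (g = 12 - 2*((-34)**2 + 6160)*(-10676 + 14813) = 12 - 2*(1156 + 6160)*4137 = 12 - 14632*4137 = 12 - 2*30266292 = 12 - 60532584 = -60532572)
x + g = 1/3864 - 60532572 = -233897858207/3864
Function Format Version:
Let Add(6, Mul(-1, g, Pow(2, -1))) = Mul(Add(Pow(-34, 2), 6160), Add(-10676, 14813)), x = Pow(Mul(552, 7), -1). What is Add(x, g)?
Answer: Rational(-233897858207, 3864) ≈ -6.0533e+7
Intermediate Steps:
x = Rational(1, 3864) (x = Pow(3864, -1) = Rational(1, 3864) ≈ 0.00025880)
g = -60532572 (g = Add(12, Mul(-2, Mul(Add(Pow(-34, 2), 6160), Add(-10676, 14813)))) = Add(12, Mul(-2, Mul(Add(1156, 6160), 4137))) = Add(12, Mul(-2, Mul(7316, 4137))) = Add(12, Mul(-2, 30266292)) = Add(12, -60532584) = -60532572)
Add(x, g) = Add(Rational(1, 3864), -60532572) = Rational(-233897858207, 3864)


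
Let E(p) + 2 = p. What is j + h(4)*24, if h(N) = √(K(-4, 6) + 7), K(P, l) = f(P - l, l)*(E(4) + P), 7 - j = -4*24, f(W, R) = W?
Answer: 103 + 72*√3 ≈ 227.71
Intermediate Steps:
j = 103 (j = 7 - (-4)*24 = 7 - 1*(-96) = 7 + 96 = 103)
E(p) = -2 + p
K(P, l) = (2 + P)*(P - l) (K(P, l) = (P - l)*((-2 + 4) + P) = (P - l)*(2 + P) = (2 + P)*(P - l))
h(N) = 3*√3 (h(N) = √((2 - 4)*(-4 - 1*6) + 7) = √(-2*(-4 - 6) + 7) = √(-2*(-10) + 7) = √(20 + 7) = √27 = 3*√3)
j + h(4)*24 = 103 + (3*√3)*24 = 103 + 72*√3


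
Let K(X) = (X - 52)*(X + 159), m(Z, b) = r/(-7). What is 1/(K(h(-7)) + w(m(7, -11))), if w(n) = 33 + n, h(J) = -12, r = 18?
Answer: -7/65643 ≈ -0.00010664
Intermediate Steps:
m(Z, b) = -18/7 (m(Z, b) = 18/(-7) = 18*(-1/7) = -18/7)
K(X) = (-52 + X)*(159 + X)
1/(K(h(-7)) + w(m(7, -11))) = 1/((-8268 + (-12)**2 + 107*(-12)) + (33 - 18/7)) = 1/((-8268 + 144 - 1284) + 213/7) = 1/(-9408 + 213/7) = 1/(-65643/7) = -7/65643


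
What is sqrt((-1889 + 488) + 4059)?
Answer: sqrt(2658) ≈ 51.556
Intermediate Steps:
sqrt((-1889 + 488) + 4059) = sqrt(-1401 + 4059) = sqrt(2658)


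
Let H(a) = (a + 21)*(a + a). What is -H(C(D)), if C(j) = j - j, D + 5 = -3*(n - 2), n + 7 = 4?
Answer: 0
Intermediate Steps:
n = -3 (n = -7 + 4 = -3)
D = 10 (D = -5 - 3*(-3 - 2) = -5 - 3*(-5) = -5 + 15 = 10)
C(j) = 0
H(a) = 2*a*(21 + a) (H(a) = (21 + a)*(2*a) = 2*a*(21 + a))
-H(C(D)) = -2*0*(21 + 0) = -2*0*21 = -1*0 = 0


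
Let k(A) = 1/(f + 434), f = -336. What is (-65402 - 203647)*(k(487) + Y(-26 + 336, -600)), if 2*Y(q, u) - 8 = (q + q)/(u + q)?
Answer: -2248980591/2842 ≈ -7.9134e+5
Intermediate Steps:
Y(q, u) = 4 + q/(q + u) (Y(q, u) = 4 + ((q + q)/(u + q))/2 = 4 + ((2*q)/(q + u))/2 = 4 + (2*q/(q + u))/2 = 4 + q/(q + u))
k(A) = 1/98 (k(A) = 1/(-336 + 434) = 1/98)
(-65402 - 203647)*(k(487) + Y(-26 + 336, -600)) = (-65402 - 203647)*(1/98 + (4*(-600) + 5*(-26 + 336))/((-26 + 336) - 600)) = -269049*(1/98 + (-2400 + 5*310)/(310 - 600)) = -269049*(1/98 + (-2400 + 1550)/(-290)) = -269049*(1/98 - 1/290*(-850)) = -269049*(1/98 + 85/29) = -269049*8359/2842 = -2248980591/2842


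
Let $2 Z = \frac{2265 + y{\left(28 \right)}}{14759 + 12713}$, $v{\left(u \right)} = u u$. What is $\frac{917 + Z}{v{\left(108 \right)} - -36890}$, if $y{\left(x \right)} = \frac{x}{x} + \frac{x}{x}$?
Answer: $\frac{50385915}{2667750976} \approx 0.018887$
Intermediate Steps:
$v{\left(u \right)} = u^{2}$
$y{\left(x \right)} = 2$ ($y{\left(x \right)} = 1 + 1 = 2$)
$Z = \frac{2267}{54944}$ ($Z = \frac{\left(2265 + 2\right) \frac{1}{14759 + 12713}}{2} = \frac{2267 \cdot \frac{1}{27472}}{2} = \frac{1}{2} \cdot \frac{2267}{27472} = \frac{2267}{54944} \approx 0.04126$)
$\frac{917 + Z}{v{\left(108 \right)} - -36890} = \frac{917 + \frac{2267}{54944}}{108^{2} - -36890} = \frac{50385915}{54944 \left(11664 + 36890\right)} = \frac{50385915}{54944 \cdot 48554} = \frac{50385915}{54944} \cdot \frac{1}{48554} = \frac{50385915}{2667750976}$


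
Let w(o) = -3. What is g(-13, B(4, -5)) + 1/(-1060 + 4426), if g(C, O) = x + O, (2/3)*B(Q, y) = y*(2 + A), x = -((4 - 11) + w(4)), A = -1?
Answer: 4208/1683 ≈ 2.5003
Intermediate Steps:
x = 10 (x = -((4 - 11) - 3) = -(-7 - 3) = -1*(-10) = 10)
B(Q, y) = 3*y/2 (B(Q, y) = 3*(y*(2 - 1))/2 = 3*(y*1)/2 = 3*y/2)
g(C, O) = 10 + O
g(-13, B(4, -5)) + 1/(-1060 + 4426) = (10 + (3/2)*(-5)) + 1/(-1060 + 4426) = (10 - 15/2) + 1/3366 = 5/2 + 1/3366 = 4208/1683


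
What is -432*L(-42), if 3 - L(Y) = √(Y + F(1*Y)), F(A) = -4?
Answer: -1296 + 432*I*√46 ≈ -1296.0 + 2930.0*I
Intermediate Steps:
L(Y) = 3 - √(-4 + Y) (L(Y) = 3 - √(Y - 4) = 3 - √(-4 + Y))
-432*L(-42) = -432*(3 - √(-4 - 42)) = -432*(3 - √(-46)) = -432*(3 - I*√46) = -1296 + 432*I*√46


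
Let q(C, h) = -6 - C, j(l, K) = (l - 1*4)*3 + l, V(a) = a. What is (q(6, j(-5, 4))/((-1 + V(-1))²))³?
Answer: -27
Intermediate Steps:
j(l, K) = -12 + 4*l (j(l, K) = (l - 4)*3 + l = (-4 + l)*3 + l = (-12 + 3*l) + l = -12 + 4*l)
(q(6, j(-5, 4))/((-1 + V(-1))²))³ = ((-6 - 1*6)/((-1 - 1)²))³ = ((-6 - 6)/((-2)²))³ = (-12/4)³ = (-12*¼)³ = (-3)³ = -27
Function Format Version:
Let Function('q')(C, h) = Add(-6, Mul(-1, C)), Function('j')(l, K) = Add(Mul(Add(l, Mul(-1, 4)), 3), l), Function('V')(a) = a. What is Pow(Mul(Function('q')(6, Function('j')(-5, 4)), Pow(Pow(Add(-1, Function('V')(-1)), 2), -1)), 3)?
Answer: -27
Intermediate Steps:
Function('j')(l, K) = Add(-12, Mul(4, l)) (Function('j')(l, K) = Add(Mul(Add(l, -4), 3), l) = Add(Mul(Add(-4, l), 3), l) = Add(Add(-12, Mul(3, l)), l) = Add(-12, Mul(4, l)))
Pow(Mul(Function('q')(6, Function('j')(-5, 4)), Pow(Pow(Add(-1, Function('V')(-1)), 2), -1)), 3) = Pow(Mul(Add(-6, Mul(-1, 6)), Pow(Pow(Add(-1, -1), 2), -1)), 3) = Pow(Mul(Add(-6, -6), Pow(Pow(-2, 2), -1)), 3) = Pow(Mul(-12, Pow(4, -1)), 3) = Pow(Mul(-12, Rational(1, 4)), 3) = Pow(-3, 3) = -27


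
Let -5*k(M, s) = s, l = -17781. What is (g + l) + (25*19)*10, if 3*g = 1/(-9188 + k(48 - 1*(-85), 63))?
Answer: -1798395284/138009 ≈ -13031.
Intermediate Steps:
k(M, s) = -s/5
g = -5/138009 (g = 1/(3*(-9188 - 1/5*63)) = 1/(3*(-9188 - 63/5)) = 1/(3*(-46003/5)) = (1/3)*(-5/46003) = -5/138009 ≈ -3.6229e-5)
(g + l) + (25*19)*10 = (-5/138009 - 17781) + (25*19)*10 = -2453938034/138009 + 475*10 = -2453938034/138009 + 4750 = -1798395284/138009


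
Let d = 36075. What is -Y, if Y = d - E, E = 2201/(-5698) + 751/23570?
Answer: -1211246799468/33575465 ≈ -36075.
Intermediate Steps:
E = -11899593/33575465 (E = 2201*(-1/5698) + 751*(1/23570) = -2201/5698 + 751/23570 = -11899593/33575465 ≈ -0.35441)
Y = 1211246799468/33575465 (Y = 36075 - 1*(-11899593/33575465) = 36075 + 11899593/33575465 = 1211246799468/33575465 ≈ 36075.)
-Y = -1*1211246799468/33575465 = -1211246799468/33575465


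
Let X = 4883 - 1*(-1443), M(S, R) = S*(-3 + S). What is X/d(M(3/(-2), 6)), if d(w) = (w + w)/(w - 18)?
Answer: -15815/3 ≈ -5271.7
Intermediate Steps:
X = 6326 (X = 4883 + 1443 = 6326)
d(w) = 2*w/(-18 + w) (d(w) = (2*w)/(-18 + w) = 2*w/(-18 + w))
X/d(M(3/(-2), 6)) = 6326/((2*((3/(-2))*(-3 + 3/(-2)))/(-18 + (3/(-2))*(-3 + 3/(-2))))) = 6326/((2*((3*(-½))*(-3 + 3*(-½)))/(-18 + (3*(-½))*(-3 + 3*(-½))))) = 6326/((2*(-3*(-3 - 3/2)/2)/(-18 - 3*(-3 - 3/2)/2))) = 6326/((2*(-3/2*(-9/2))/(-18 - 3/2*(-9/2)))) = 6326/((2*(27/4)/(-18 + 27/4))) = 6326/((2*(27/4)/(-45/4))) = 6326/((2*(27/4)*(-4/45))) = 6326/(-6/5) = 6326*(-⅚) = -15815/3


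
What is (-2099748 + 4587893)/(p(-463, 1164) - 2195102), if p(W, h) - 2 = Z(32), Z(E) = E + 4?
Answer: -2488145/2195064 ≈ -1.1335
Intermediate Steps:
Z(E) = 4 + E
p(W, h) = 38 (p(W, h) = 2 + (4 + 32) = 2 + 36 = 38)
(-2099748 + 4587893)/(p(-463, 1164) - 2195102) = (-2099748 + 4587893)/(38 - 2195102) = 2488145/(-2195064) = 2488145*(-1/2195064) = -2488145/2195064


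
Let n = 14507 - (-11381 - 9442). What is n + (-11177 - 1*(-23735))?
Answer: 47888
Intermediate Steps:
n = 35330 (n = 14507 - 1*(-20823) = 14507 + 20823 = 35330)
n + (-11177 - 1*(-23735)) = 35330 + (-11177 - 1*(-23735)) = 35330 + (-11177 + 23735) = 35330 + 12558 = 47888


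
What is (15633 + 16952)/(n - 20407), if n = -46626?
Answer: -32585/67033 ≈ -0.48610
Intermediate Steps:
(15633 + 16952)/(n - 20407) = (15633 + 16952)/(-46626 - 20407) = 32585/(-67033) = 32585*(-1/67033) = -32585/67033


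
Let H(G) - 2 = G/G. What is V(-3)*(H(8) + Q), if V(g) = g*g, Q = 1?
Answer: 36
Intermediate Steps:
H(G) = 3 (H(G) = 2 + G/G = 2 + 1 = 3)
V(g) = g²
V(-3)*(H(8) + Q) = (-3)²*(3 + 1) = 9*4 = 36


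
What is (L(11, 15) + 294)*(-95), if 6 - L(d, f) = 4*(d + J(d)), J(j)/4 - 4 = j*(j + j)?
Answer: 349600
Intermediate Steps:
J(j) = 16 + 8*j² (J(j) = 16 + 4*(j*(j + j)) = 16 + 4*(j*(2*j)) = 16 + 4*(2*j²) = 16 + 8*j²)
L(d, f) = -58 - 32*d² - 4*d (L(d, f) = 6 - 4*(d + (16 + 8*d²)) = 6 - 4*(16 + d + 8*d²) = 6 - (64 + 4*d + 32*d²) = 6 + (-64 - 32*d² - 4*d) = -58 - 32*d² - 4*d)
(L(11, 15) + 294)*(-95) = ((-58 - 32*11² - 4*11) + 294)*(-95) = ((-58 - 32*121 - 44) + 294)*(-95) = ((-58 - 3872 - 44) + 294)*(-95) = (-3974 + 294)*(-95) = -3680*(-95) = 349600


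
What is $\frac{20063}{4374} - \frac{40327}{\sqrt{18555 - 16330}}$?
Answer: $\frac{20063}{4374} - \frac{40327 \sqrt{89}}{445} \approx -850.34$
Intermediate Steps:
$\frac{20063}{4374} - \frac{40327}{\sqrt{18555 - 16330}} = 20063 \cdot \frac{1}{4374} - \frac{40327}{\sqrt{2225}} = \frac{20063}{4374} - \frac{40327}{5 \sqrt{89}} = \frac{20063}{4374} - 40327 \frac{\sqrt{89}}{445} = \frac{20063}{4374} - \frac{40327 \sqrt{89}}{445}$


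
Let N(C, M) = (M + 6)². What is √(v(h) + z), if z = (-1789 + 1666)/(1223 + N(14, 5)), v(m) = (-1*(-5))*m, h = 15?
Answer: √234913/56 ≈ 8.6550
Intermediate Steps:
v(m) = 5*m
N(C, M) = (6 + M)²
z = -41/448 (z = (-1789 + 1666)/(1223 + (6 + 5)²) = -123/(1223 + 11²) = -123/(1223 + 121) = -123/1344 = -123*1/1344 = -41/448 ≈ -0.091518)
√(v(h) + z) = √(5*15 - 41/448) = √(75 - 41/448) = √(33559/448) = √234913/56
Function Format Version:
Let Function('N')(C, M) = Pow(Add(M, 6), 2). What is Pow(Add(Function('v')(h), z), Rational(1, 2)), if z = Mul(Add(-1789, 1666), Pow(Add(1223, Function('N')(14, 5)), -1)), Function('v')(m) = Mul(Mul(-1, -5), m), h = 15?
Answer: Mul(Rational(1, 56), Pow(234913, Rational(1, 2))) ≈ 8.6550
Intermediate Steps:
Function('v')(m) = Mul(5, m)
Function('N')(C, M) = Pow(Add(6, M), 2)
z = Rational(-41, 448) (z = Mul(Add(-1789, 1666), Pow(Add(1223, Pow(Add(6, 5), 2)), -1)) = Mul(-123, Pow(Add(1223, Pow(11, 2)), -1)) = Mul(-123, Pow(Add(1223, 121), -1)) = Mul(-123, Pow(1344, -1)) = Mul(-123, Rational(1, 1344)) = Rational(-41, 448) ≈ -0.091518)
Pow(Add(Function('v')(h), z), Rational(1, 2)) = Pow(Add(Mul(5, 15), Rational(-41, 448)), Rational(1, 2)) = Pow(Add(75, Rational(-41, 448)), Rational(1, 2)) = Pow(Rational(33559, 448), Rational(1, 2)) = Mul(Rational(1, 56), Pow(234913, Rational(1, 2)))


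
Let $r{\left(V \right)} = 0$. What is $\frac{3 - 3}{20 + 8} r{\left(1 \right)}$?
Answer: $0$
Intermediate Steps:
$\frac{3 - 3}{20 + 8} r{\left(1 \right)} = \frac{3 - 3}{20 + 8} \cdot 0 = \frac{0}{28} \cdot 0 = 0 \cdot \frac{1}{28} \cdot 0 = 0 \cdot 0 = 0$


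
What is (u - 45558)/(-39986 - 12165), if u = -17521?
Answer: 63079/52151 ≈ 1.2095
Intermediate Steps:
(u - 45558)/(-39986 - 12165) = (-17521 - 45558)/(-39986 - 12165) = -63079/(-52151) = -63079*(-1/52151) = 63079/52151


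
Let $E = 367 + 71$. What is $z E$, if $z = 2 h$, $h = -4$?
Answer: $-3504$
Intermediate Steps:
$E = 438$
$z = -8$ ($z = 2 \left(-4\right) = -8$)
$z E = \left(-8\right) 438 = -3504$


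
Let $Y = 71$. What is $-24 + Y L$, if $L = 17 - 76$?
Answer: $-4213$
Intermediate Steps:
$L = -59$
$-24 + Y L = -24 + 71 \left(-59\right) = -24 - 4189 = -4213$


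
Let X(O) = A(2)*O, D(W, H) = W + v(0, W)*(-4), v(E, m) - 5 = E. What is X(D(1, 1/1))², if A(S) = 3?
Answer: 3249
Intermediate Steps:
v(E, m) = 5 + E
D(W, H) = -20 + W (D(W, H) = W + (5 + 0)*(-4) = W + 5*(-4) = W - 20 = -20 + W)
X(O) = 3*O
X(D(1, 1/1))² = (3*(-20 + 1))² = (3*(-19))² = (-57)² = 3249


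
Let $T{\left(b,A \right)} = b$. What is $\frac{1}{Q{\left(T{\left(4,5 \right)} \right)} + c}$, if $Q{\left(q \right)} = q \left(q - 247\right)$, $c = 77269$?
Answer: $\frac{1}{76297} \approx 1.3107 \cdot 10^{-5}$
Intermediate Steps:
$Q{\left(q \right)} = q \left(-247 + q\right)$
$\frac{1}{Q{\left(T{\left(4,5 \right)} \right)} + c} = \frac{1}{4 \left(-247 + 4\right) + 77269} = \frac{1}{4 \left(-243\right) + 77269} = \frac{1}{-972 + 77269} = \frac{1}{76297}$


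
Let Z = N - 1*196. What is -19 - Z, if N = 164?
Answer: 13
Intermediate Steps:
Z = -32 (Z = 164 - 1*196 = 164 - 196 = -32)
-19 - Z = -19 - 1*(-32) = -19 + 32 = 13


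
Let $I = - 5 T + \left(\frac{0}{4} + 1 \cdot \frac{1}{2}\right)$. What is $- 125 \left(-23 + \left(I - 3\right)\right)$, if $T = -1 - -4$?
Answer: $\frac{10125}{2} \approx 5062.5$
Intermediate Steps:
$T = 3$ ($T = -1 + 4 = 3$)
$I = - \frac{29}{2}$ ($I = \left(-5\right) 3 + \left(\frac{0}{4} + 1 \cdot \frac{1}{2}\right) = -15 + \left(0 \cdot \frac{1}{4} + 1 \cdot \frac{1}{2}\right) = -15 + \left(0 + \frac{1}{2}\right) = -15 + \frac{1}{2} = - \frac{29}{2} \approx -14.5$)
$- 125 \left(-23 + \left(I - 3\right)\right) = - 125 \left(-23 - \frac{35}{2}\right) = \left(-125\right) \left(- \frac{81}{2}\right) = \frac{10125}{2}$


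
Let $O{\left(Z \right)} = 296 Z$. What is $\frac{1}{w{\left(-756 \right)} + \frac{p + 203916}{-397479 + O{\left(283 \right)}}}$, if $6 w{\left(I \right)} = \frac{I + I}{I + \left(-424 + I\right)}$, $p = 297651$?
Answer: $- \frac{151836124}{222994635} \approx -0.6809$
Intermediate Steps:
$w{\left(I \right)} = \frac{I}{3 \left(-424 + 2 I\right)}$ ($w{\left(I \right)} = \frac{\left(I + I\right) \frac{1}{I + \left(-424 + I\right)}}{6} = \frac{2 I \frac{1}{-424 + 2 I}}{6} = \frac{I}{3 \left(-424 + 2 I\right)}$)
$\frac{1}{w{\left(-756 \right)} + \frac{p + 203916}{-397479 + O{\left(283 \right)}}} = \frac{1}{\frac{1}{6} \left(-756\right) \frac{1}{-212 - 756} + \frac{297651 + 203916}{-397479 + 296 \cdot 283}} = \frac{1}{\frac{1}{6} \left(-756\right) \frac{1}{-968} + \frac{501567}{-397479 + 83768}} = \frac{1}{\frac{1}{6} \left(-756\right) \left(- \frac{1}{968}\right) + \frac{501567}{-313711}} = \frac{1}{\frac{63}{484} + 501567 \left(- \frac{1}{313711}\right)} = \frac{1}{\frac{63}{484} - \frac{501567}{313711}} = \frac{1}{- \frac{222994635}{151836124}} = - \frac{151836124}{222994635}$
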